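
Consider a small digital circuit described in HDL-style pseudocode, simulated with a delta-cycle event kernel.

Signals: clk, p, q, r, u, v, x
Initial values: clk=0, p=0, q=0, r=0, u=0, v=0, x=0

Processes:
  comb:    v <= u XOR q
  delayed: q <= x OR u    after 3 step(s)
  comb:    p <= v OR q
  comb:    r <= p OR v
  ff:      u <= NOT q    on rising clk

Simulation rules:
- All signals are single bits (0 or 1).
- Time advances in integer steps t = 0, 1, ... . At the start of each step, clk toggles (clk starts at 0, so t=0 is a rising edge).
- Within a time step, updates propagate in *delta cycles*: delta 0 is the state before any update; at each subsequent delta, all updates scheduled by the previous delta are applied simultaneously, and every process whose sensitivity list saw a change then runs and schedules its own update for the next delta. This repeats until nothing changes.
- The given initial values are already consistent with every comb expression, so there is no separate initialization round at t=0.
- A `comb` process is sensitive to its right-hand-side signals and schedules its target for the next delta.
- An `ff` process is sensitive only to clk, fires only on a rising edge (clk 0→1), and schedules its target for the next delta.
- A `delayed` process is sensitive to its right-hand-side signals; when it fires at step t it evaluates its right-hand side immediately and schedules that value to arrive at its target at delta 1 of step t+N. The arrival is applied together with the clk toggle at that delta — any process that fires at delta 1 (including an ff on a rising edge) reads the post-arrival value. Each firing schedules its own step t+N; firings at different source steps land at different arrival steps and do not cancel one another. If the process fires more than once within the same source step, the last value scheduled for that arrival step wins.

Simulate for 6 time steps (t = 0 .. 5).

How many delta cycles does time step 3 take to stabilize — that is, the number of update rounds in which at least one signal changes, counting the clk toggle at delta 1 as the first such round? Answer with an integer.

2

[bits: p,u,clk,r,x,q,v]
t=0: Δ0=0000000 Δ1=0010000 Δ2=0110000 Δ3=0110001 Δ4=1111001 | 4Δ
t=1: Δ0=1111001 Δ1=1101001 | 1Δ
t=2: Δ0=1101001 Δ1=1111001 | 1Δ
t=3: Δ0=1111001 Δ1=1101011 Δ2=1101010 | 2Δ
t=4: Δ0=1101010 Δ1=1111010 Δ2=1011010 Δ3=1011011 | 3Δ
t=5: Δ0=1011011 Δ1=1001011 | 1Δ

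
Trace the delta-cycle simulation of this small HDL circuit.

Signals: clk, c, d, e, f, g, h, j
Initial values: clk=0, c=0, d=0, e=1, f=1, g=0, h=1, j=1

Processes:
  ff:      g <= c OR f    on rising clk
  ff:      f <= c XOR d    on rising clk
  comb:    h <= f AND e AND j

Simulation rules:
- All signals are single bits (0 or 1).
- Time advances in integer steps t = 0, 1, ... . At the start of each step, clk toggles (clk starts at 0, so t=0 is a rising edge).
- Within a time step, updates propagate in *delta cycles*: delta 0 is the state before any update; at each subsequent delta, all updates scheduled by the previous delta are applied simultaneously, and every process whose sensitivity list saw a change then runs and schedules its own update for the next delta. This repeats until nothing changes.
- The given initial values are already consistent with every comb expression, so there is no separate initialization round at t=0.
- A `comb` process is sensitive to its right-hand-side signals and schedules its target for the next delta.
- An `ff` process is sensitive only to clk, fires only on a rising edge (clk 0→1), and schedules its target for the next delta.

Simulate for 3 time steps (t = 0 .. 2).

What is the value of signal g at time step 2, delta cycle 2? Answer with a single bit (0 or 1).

[bits: h,d,e,clk,j,c,f,g]
t=0: Δ0=10101010 Δ1=10111010 Δ2=10111001 Δ3=00111001 | 3Δ
t=1: Δ0=00111001 Δ1=00101001 | 1Δ
t=2: Δ0=00101001 Δ1=00111001 Δ2=00111000 | 2Δ

0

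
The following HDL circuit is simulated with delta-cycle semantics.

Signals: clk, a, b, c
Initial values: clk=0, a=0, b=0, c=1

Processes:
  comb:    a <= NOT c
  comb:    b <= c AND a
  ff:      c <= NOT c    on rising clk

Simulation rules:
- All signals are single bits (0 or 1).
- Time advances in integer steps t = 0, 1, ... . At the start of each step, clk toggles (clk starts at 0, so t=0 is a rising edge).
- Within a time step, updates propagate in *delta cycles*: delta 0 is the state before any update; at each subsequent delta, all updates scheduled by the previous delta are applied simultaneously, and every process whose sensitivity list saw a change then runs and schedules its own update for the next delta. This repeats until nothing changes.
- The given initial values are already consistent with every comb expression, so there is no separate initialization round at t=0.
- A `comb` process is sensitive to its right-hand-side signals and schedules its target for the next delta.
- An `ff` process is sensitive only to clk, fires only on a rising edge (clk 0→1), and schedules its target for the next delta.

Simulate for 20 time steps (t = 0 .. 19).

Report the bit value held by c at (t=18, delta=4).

t0.Δ0 clk=0 a=0 c=1 b=0
t0.Δ1 clk=1 a=0 c=1 b=0
t0.Δ2 clk=1 a=0 c=0 b=0
t0.Δ3 clk=1 a=1 c=0 b=0
t1.Δ0 clk=1 a=1 c=0 b=0
t1.Δ1 clk=0 a=1 c=0 b=0
t2.Δ0 clk=0 a=1 c=0 b=0
t2.Δ1 clk=1 a=1 c=0 b=0
t2.Δ2 clk=1 a=1 c=1 b=0
t2.Δ3 clk=1 a=0 c=1 b=1
t2.Δ4 clk=1 a=0 c=1 b=0
t3.Δ0 clk=1 a=0 c=1 b=0
t3.Δ1 clk=0 a=0 c=1 b=0
t4.Δ0 clk=0 a=0 c=1 b=0
t4.Δ1 clk=1 a=0 c=1 b=0
t4.Δ2 clk=1 a=0 c=0 b=0
t4.Δ3 clk=1 a=1 c=0 b=0
t5.Δ0 clk=1 a=1 c=0 b=0
t5.Δ1 clk=0 a=1 c=0 b=0
t6.Δ0 clk=0 a=1 c=0 b=0
t6.Δ1 clk=1 a=1 c=0 b=0
t6.Δ2 clk=1 a=1 c=1 b=0
t6.Δ3 clk=1 a=0 c=1 b=1
t6.Δ4 clk=1 a=0 c=1 b=0
t7.Δ0 clk=1 a=0 c=1 b=0
t7.Δ1 clk=0 a=0 c=1 b=0
t8.Δ0 clk=0 a=0 c=1 b=0
t8.Δ1 clk=1 a=0 c=1 b=0
t8.Δ2 clk=1 a=0 c=0 b=0
t8.Δ3 clk=1 a=1 c=0 b=0
t9.Δ0 clk=1 a=1 c=0 b=0
t9.Δ1 clk=0 a=1 c=0 b=0
t10.Δ0 clk=0 a=1 c=0 b=0
t10.Δ1 clk=1 a=1 c=0 b=0
t10.Δ2 clk=1 a=1 c=1 b=0
t10.Δ3 clk=1 a=0 c=1 b=1
t10.Δ4 clk=1 a=0 c=1 b=0
t11.Δ0 clk=1 a=0 c=1 b=0
t11.Δ1 clk=0 a=0 c=1 b=0
t12.Δ0 clk=0 a=0 c=1 b=0
t12.Δ1 clk=1 a=0 c=1 b=0
t12.Δ2 clk=1 a=0 c=0 b=0
t12.Δ3 clk=1 a=1 c=0 b=0
t13.Δ0 clk=1 a=1 c=0 b=0
t13.Δ1 clk=0 a=1 c=0 b=0
t14.Δ0 clk=0 a=1 c=0 b=0
t14.Δ1 clk=1 a=1 c=0 b=0
t14.Δ2 clk=1 a=1 c=1 b=0
t14.Δ3 clk=1 a=0 c=1 b=1
t14.Δ4 clk=1 a=0 c=1 b=0
t15.Δ0 clk=1 a=0 c=1 b=0
t15.Δ1 clk=0 a=0 c=1 b=0
t16.Δ0 clk=0 a=0 c=1 b=0
t16.Δ1 clk=1 a=0 c=1 b=0
t16.Δ2 clk=1 a=0 c=0 b=0
t16.Δ3 clk=1 a=1 c=0 b=0
t17.Δ0 clk=1 a=1 c=0 b=0
t17.Δ1 clk=0 a=1 c=0 b=0
t18.Δ0 clk=0 a=1 c=0 b=0
t18.Δ1 clk=1 a=1 c=0 b=0
t18.Δ2 clk=1 a=1 c=1 b=0
t18.Δ3 clk=1 a=0 c=1 b=1
t18.Δ4 clk=1 a=0 c=1 b=0
t19.Δ0 clk=1 a=0 c=1 b=0
t19.Δ1 clk=0 a=0 c=1 b=0

1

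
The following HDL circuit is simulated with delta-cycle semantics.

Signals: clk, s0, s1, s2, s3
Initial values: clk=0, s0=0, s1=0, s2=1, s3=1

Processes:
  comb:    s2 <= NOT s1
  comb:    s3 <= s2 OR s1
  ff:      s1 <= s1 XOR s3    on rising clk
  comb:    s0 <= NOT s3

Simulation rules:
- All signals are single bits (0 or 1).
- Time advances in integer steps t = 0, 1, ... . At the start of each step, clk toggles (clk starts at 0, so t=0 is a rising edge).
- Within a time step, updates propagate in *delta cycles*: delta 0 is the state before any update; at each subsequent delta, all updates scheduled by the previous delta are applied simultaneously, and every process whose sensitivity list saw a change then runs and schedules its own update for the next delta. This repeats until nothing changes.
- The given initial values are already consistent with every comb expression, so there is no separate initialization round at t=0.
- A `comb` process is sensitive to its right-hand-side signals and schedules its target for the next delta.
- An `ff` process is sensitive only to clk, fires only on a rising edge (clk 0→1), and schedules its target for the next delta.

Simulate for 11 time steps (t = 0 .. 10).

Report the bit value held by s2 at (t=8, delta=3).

0

t0.Δ0 s2=1 s0=0 clk=0 s1=0 s3=1
t0.Δ1 s2=1 s0=0 clk=1 s1=0 s3=1
t0.Δ2 s2=1 s0=0 clk=1 s1=1 s3=1
t0.Δ3 s2=0 s0=0 clk=1 s1=1 s3=1
t1.Δ0 s2=0 s0=0 clk=1 s1=1 s3=1
t1.Δ1 s2=0 s0=0 clk=0 s1=1 s3=1
t2.Δ0 s2=0 s0=0 clk=0 s1=1 s3=1
t2.Δ1 s2=0 s0=0 clk=1 s1=1 s3=1
t2.Δ2 s2=0 s0=0 clk=1 s1=0 s3=1
t2.Δ3 s2=1 s0=0 clk=1 s1=0 s3=0
t2.Δ4 s2=1 s0=1 clk=1 s1=0 s3=1
t2.Δ5 s2=1 s0=0 clk=1 s1=0 s3=1
t3.Δ0 s2=1 s0=0 clk=1 s1=0 s3=1
t3.Δ1 s2=1 s0=0 clk=0 s1=0 s3=1
t4.Δ0 s2=1 s0=0 clk=0 s1=0 s3=1
t4.Δ1 s2=1 s0=0 clk=1 s1=0 s3=1
t4.Δ2 s2=1 s0=0 clk=1 s1=1 s3=1
t4.Δ3 s2=0 s0=0 clk=1 s1=1 s3=1
t5.Δ0 s2=0 s0=0 clk=1 s1=1 s3=1
t5.Δ1 s2=0 s0=0 clk=0 s1=1 s3=1
t6.Δ0 s2=0 s0=0 clk=0 s1=1 s3=1
t6.Δ1 s2=0 s0=0 clk=1 s1=1 s3=1
t6.Δ2 s2=0 s0=0 clk=1 s1=0 s3=1
t6.Δ3 s2=1 s0=0 clk=1 s1=0 s3=0
t6.Δ4 s2=1 s0=1 clk=1 s1=0 s3=1
t6.Δ5 s2=1 s0=0 clk=1 s1=0 s3=1
t7.Δ0 s2=1 s0=0 clk=1 s1=0 s3=1
t7.Δ1 s2=1 s0=0 clk=0 s1=0 s3=1
t8.Δ0 s2=1 s0=0 clk=0 s1=0 s3=1
t8.Δ1 s2=1 s0=0 clk=1 s1=0 s3=1
t8.Δ2 s2=1 s0=0 clk=1 s1=1 s3=1
t8.Δ3 s2=0 s0=0 clk=1 s1=1 s3=1
t9.Δ0 s2=0 s0=0 clk=1 s1=1 s3=1
t9.Δ1 s2=0 s0=0 clk=0 s1=1 s3=1
t10.Δ0 s2=0 s0=0 clk=0 s1=1 s3=1
t10.Δ1 s2=0 s0=0 clk=1 s1=1 s3=1
t10.Δ2 s2=0 s0=0 clk=1 s1=0 s3=1
t10.Δ3 s2=1 s0=0 clk=1 s1=0 s3=0
t10.Δ4 s2=1 s0=1 clk=1 s1=0 s3=1
t10.Δ5 s2=1 s0=0 clk=1 s1=0 s3=1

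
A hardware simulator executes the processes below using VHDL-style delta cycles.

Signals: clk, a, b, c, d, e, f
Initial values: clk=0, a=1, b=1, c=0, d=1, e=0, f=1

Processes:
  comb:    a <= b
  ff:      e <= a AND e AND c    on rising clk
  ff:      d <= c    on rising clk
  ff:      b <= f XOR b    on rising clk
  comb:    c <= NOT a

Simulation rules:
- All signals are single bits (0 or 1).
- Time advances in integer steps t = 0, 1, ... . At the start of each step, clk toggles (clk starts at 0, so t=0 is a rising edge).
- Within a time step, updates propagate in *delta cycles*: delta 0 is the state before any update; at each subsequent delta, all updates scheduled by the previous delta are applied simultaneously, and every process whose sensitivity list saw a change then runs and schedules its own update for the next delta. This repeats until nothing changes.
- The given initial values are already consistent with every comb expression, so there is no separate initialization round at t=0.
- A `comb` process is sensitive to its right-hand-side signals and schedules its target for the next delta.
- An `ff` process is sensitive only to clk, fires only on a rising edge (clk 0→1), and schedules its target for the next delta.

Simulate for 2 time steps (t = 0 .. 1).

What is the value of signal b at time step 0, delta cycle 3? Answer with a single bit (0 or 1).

t0.Δ0 d=1 a=1 clk=0 f=1 b=1 e=0 c=0
t0.Δ1 d=1 a=1 clk=1 f=1 b=1 e=0 c=0
t0.Δ2 d=0 a=1 clk=1 f=1 b=0 e=0 c=0
t0.Δ3 d=0 a=0 clk=1 f=1 b=0 e=0 c=0
t0.Δ4 d=0 a=0 clk=1 f=1 b=0 e=0 c=1
t1.Δ0 d=0 a=0 clk=1 f=1 b=0 e=0 c=1
t1.Δ1 d=0 a=0 clk=0 f=1 b=0 e=0 c=1

0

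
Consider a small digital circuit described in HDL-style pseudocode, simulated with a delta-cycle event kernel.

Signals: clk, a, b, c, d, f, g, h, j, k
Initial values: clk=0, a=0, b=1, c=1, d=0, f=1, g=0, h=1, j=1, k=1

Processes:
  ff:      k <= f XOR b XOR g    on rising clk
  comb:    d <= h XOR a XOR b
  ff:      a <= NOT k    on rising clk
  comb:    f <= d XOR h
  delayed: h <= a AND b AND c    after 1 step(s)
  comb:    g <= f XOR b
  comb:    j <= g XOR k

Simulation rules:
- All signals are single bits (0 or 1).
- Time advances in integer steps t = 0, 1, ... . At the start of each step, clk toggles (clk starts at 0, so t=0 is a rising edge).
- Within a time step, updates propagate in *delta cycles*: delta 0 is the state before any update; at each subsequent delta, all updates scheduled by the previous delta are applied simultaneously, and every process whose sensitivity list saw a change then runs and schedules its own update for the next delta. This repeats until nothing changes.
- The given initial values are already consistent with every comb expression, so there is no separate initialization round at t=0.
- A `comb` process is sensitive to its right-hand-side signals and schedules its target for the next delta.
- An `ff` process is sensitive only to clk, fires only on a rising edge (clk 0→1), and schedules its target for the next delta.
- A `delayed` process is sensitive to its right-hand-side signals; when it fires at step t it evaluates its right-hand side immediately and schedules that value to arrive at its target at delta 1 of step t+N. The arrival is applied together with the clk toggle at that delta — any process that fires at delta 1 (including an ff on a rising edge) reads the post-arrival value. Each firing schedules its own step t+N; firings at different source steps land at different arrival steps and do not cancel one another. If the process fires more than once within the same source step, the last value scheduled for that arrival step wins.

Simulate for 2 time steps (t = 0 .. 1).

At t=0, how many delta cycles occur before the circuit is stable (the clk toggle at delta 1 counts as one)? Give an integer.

3

t0.Δ0 b=1 g=0 clk=0 j=1 k=1 h=1 f=1 c=1 a=0 d=0
t0.Δ1 b=1 g=0 clk=1 j=1 k=1 h=1 f=1 c=1 a=0 d=0
t0.Δ2 b=1 g=0 clk=1 j=1 k=0 h=1 f=1 c=1 a=0 d=0
t0.Δ3 b=1 g=0 clk=1 j=0 k=0 h=1 f=1 c=1 a=0 d=0
t1.Δ0 b=1 g=0 clk=1 j=0 k=0 h=1 f=1 c=1 a=0 d=0
t1.Δ1 b=1 g=0 clk=0 j=0 k=0 h=1 f=1 c=1 a=0 d=0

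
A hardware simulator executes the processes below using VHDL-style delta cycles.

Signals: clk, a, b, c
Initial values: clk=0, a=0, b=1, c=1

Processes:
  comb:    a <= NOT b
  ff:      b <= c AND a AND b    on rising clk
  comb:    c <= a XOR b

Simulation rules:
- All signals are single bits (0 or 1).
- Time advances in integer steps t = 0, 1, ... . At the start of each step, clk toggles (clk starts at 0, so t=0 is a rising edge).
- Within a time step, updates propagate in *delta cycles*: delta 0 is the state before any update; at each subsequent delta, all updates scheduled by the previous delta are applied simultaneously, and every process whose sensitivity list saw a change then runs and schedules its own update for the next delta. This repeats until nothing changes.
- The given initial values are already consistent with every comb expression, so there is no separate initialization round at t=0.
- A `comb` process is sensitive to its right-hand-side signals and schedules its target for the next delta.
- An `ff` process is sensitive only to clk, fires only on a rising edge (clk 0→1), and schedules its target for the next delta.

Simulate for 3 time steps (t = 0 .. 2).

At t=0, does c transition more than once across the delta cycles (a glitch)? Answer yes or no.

[bits: clk,a,b,c]
t=0: Δ0=0011 Δ1=1011 Δ2=1001 Δ3=1100 Δ4=1101 | 4Δ
t=1: Δ0=1101 Δ1=0101 | 1Δ
t=2: Δ0=0101 Δ1=1101 | 1Δ

yes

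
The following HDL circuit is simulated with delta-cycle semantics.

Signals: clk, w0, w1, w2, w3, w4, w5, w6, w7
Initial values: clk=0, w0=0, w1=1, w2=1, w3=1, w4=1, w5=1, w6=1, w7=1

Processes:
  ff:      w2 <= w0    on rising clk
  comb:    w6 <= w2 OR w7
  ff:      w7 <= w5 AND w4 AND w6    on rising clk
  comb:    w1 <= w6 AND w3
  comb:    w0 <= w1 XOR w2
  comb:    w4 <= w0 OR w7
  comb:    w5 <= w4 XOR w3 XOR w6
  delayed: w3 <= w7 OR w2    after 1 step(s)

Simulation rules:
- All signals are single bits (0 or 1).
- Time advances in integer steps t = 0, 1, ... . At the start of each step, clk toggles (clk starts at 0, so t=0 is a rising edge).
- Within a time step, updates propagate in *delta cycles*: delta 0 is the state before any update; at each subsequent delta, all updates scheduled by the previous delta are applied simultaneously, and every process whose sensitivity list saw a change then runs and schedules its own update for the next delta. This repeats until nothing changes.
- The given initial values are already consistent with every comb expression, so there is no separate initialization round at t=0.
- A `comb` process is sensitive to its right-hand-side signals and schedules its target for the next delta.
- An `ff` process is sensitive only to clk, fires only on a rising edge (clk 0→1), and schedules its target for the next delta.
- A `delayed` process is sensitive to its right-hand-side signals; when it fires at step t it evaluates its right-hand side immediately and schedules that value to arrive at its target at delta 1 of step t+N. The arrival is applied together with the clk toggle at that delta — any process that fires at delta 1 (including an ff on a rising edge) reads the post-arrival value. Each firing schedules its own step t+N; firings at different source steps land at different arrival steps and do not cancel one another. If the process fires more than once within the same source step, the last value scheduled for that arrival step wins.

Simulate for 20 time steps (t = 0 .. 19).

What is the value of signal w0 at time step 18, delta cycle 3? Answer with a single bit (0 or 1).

0

t0.Δ0 w1=1 w3=1 w4=1 w7=1 w5=1 w0=0 w6=1 clk=0 w2=1
t0.Δ1 w1=1 w3=1 w4=1 w7=1 w5=1 w0=0 w6=1 clk=1 w2=1
t0.Δ2 w1=1 w3=1 w4=1 w7=1 w5=1 w0=0 w6=1 clk=1 w2=0
t0.Δ3 w1=1 w3=1 w4=1 w7=1 w5=1 w0=1 w6=1 clk=1 w2=0
t1.Δ0 w1=1 w3=1 w4=1 w7=1 w5=1 w0=1 w6=1 clk=1 w2=0
t1.Δ1 w1=1 w3=1 w4=1 w7=1 w5=1 w0=1 w6=1 clk=0 w2=0
t2.Δ0 w1=1 w3=1 w4=1 w7=1 w5=1 w0=1 w6=1 clk=0 w2=0
t2.Δ1 w1=1 w3=1 w4=1 w7=1 w5=1 w0=1 w6=1 clk=1 w2=0
t2.Δ2 w1=1 w3=1 w4=1 w7=1 w5=1 w0=1 w6=1 clk=1 w2=1
t2.Δ3 w1=1 w3=1 w4=1 w7=1 w5=1 w0=0 w6=1 clk=1 w2=1
t3.Δ0 w1=1 w3=1 w4=1 w7=1 w5=1 w0=0 w6=1 clk=1 w2=1
t3.Δ1 w1=1 w3=1 w4=1 w7=1 w5=1 w0=0 w6=1 clk=0 w2=1
t4.Δ0 w1=1 w3=1 w4=1 w7=1 w5=1 w0=0 w6=1 clk=0 w2=1
t4.Δ1 w1=1 w3=1 w4=1 w7=1 w5=1 w0=0 w6=1 clk=1 w2=1
t4.Δ2 w1=1 w3=1 w4=1 w7=1 w5=1 w0=0 w6=1 clk=1 w2=0
t4.Δ3 w1=1 w3=1 w4=1 w7=1 w5=1 w0=1 w6=1 clk=1 w2=0
t5.Δ0 w1=1 w3=1 w4=1 w7=1 w5=1 w0=1 w6=1 clk=1 w2=0
t5.Δ1 w1=1 w3=1 w4=1 w7=1 w5=1 w0=1 w6=1 clk=0 w2=0
t6.Δ0 w1=1 w3=1 w4=1 w7=1 w5=1 w0=1 w6=1 clk=0 w2=0
t6.Δ1 w1=1 w3=1 w4=1 w7=1 w5=1 w0=1 w6=1 clk=1 w2=0
t6.Δ2 w1=1 w3=1 w4=1 w7=1 w5=1 w0=1 w6=1 clk=1 w2=1
t6.Δ3 w1=1 w3=1 w4=1 w7=1 w5=1 w0=0 w6=1 clk=1 w2=1
t7.Δ0 w1=1 w3=1 w4=1 w7=1 w5=1 w0=0 w6=1 clk=1 w2=1
t7.Δ1 w1=1 w3=1 w4=1 w7=1 w5=1 w0=0 w6=1 clk=0 w2=1
t8.Δ0 w1=1 w3=1 w4=1 w7=1 w5=1 w0=0 w6=1 clk=0 w2=1
t8.Δ1 w1=1 w3=1 w4=1 w7=1 w5=1 w0=0 w6=1 clk=1 w2=1
t8.Δ2 w1=1 w3=1 w4=1 w7=1 w5=1 w0=0 w6=1 clk=1 w2=0
t8.Δ3 w1=1 w3=1 w4=1 w7=1 w5=1 w0=1 w6=1 clk=1 w2=0
t9.Δ0 w1=1 w3=1 w4=1 w7=1 w5=1 w0=1 w6=1 clk=1 w2=0
t9.Δ1 w1=1 w3=1 w4=1 w7=1 w5=1 w0=1 w6=1 clk=0 w2=0
t10.Δ0 w1=1 w3=1 w4=1 w7=1 w5=1 w0=1 w6=1 clk=0 w2=0
t10.Δ1 w1=1 w3=1 w4=1 w7=1 w5=1 w0=1 w6=1 clk=1 w2=0
t10.Δ2 w1=1 w3=1 w4=1 w7=1 w5=1 w0=1 w6=1 clk=1 w2=1
t10.Δ3 w1=1 w3=1 w4=1 w7=1 w5=1 w0=0 w6=1 clk=1 w2=1
t11.Δ0 w1=1 w3=1 w4=1 w7=1 w5=1 w0=0 w6=1 clk=1 w2=1
t11.Δ1 w1=1 w3=1 w4=1 w7=1 w5=1 w0=0 w6=1 clk=0 w2=1
t12.Δ0 w1=1 w3=1 w4=1 w7=1 w5=1 w0=0 w6=1 clk=0 w2=1
t12.Δ1 w1=1 w3=1 w4=1 w7=1 w5=1 w0=0 w6=1 clk=1 w2=1
t12.Δ2 w1=1 w3=1 w4=1 w7=1 w5=1 w0=0 w6=1 clk=1 w2=0
t12.Δ3 w1=1 w3=1 w4=1 w7=1 w5=1 w0=1 w6=1 clk=1 w2=0
t13.Δ0 w1=1 w3=1 w4=1 w7=1 w5=1 w0=1 w6=1 clk=1 w2=0
t13.Δ1 w1=1 w3=1 w4=1 w7=1 w5=1 w0=1 w6=1 clk=0 w2=0
t14.Δ0 w1=1 w3=1 w4=1 w7=1 w5=1 w0=1 w6=1 clk=0 w2=0
t14.Δ1 w1=1 w3=1 w4=1 w7=1 w5=1 w0=1 w6=1 clk=1 w2=0
t14.Δ2 w1=1 w3=1 w4=1 w7=1 w5=1 w0=1 w6=1 clk=1 w2=1
t14.Δ3 w1=1 w3=1 w4=1 w7=1 w5=1 w0=0 w6=1 clk=1 w2=1
t15.Δ0 w1=1 w3=1 w4=1 w7=1 w5=1 w0=0 w6=1 clk=1 w2=1
t15.Δ1 w1=1 w3=1 w4=1 w7=1 w5=1 w0=0 w6=1 clk=0 w2=1
t16.Δ0 w1=1 w3=1 w4=1 w7=1 w5=1 w0=0 w6=1 clk=0 w2=1
t16.Δ1 w1=1 w3=1 w4=1 w7=1 w5=1 w0=0 w6=1 clk=1 w2=1
t16.Δ2 w1=1 w3=1 w4=1 w7=1 w5=1 w0=0 w6=1 clk=1 w2=0
t16.Δ3 w1=1 w3=1 w4=1 w7=1 w5=1 w0=1 w6=1 clk=1 w2=0
t17.Δ0 w1=1 w3=1 w4=1 w7=1 w5=1 w0=1 w6=1 clk=1 w2=0
t17.Δ1 w1=1 w3=1 w4=1 w7=1 w5=1 w0=1 w6=1 clk=0 w2=0
t18.Δ0 w1=1 w3=1 w4=1 w7=1 w5=1 w0=1 w6=1 clk=0 w2=0
t18.Δ1 w1=1 w3=1 w4=1 w7=1 w5=1 w0=1 w6=1 clk=1 w2=0
t18.Δ2 w1=1 w3=1 w4=1 w7=1 w5=1 w0=1 w6=1 clk=1 w2=1
t18.Δ3 w1=1 w3=1 w4=1 w7=1 w5=1 w0=0 w6=1 clk=1 w2=1
t19.Δ0 w1=1 w3=1 w4=1 w7=1 w5=1 w0=0 w6=1 clk=1 w2=1
t19.Δ1 w1=1 w3=1 w4=1 w7=1 w5=1 w0=0 w6=1 clk=0 w2=1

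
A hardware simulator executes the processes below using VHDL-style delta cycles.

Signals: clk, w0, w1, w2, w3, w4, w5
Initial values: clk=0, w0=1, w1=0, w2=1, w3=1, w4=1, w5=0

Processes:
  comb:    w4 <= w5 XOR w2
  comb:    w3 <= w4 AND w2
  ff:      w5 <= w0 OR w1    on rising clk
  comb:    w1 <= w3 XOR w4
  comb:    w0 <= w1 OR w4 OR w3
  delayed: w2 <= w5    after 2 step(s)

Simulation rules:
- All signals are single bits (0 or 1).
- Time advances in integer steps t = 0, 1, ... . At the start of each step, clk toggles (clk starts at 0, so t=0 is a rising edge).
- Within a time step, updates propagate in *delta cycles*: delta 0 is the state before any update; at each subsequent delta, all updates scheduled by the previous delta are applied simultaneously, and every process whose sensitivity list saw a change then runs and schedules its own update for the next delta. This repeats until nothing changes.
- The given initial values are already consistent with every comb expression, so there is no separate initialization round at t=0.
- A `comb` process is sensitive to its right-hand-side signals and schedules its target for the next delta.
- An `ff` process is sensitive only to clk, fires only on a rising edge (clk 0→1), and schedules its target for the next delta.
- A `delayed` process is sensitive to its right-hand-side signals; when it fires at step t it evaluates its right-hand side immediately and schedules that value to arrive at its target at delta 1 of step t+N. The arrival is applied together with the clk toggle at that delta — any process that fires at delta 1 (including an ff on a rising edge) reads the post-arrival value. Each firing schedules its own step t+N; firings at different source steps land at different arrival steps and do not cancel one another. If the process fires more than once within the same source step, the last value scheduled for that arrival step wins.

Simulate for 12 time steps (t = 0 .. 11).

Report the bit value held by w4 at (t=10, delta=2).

t0.Δ0 w0=1 w4=1 w2=1 w3=1 w1=0 w5=0 clk=0
t0.Δ1 w0=1 w4=1 w2=1 w3=1 w1=0 w5=0 clk=1
t0.Δ2 w0=1 w4=1 w2=1 w3=1 w1=0 w5=1 clk=1
t0.Δ3 w0=1 w4=0 w2=1 w3=1 w1=0 w5=1 clk=1
t0.Δ4 w0=1 w4=0 w2=1 w3=0 w1=1 w5=1 clk=1
t0.Δ5 w0=1 w4=0 w2=1 w3=0 w1=0 w5=1 clk=1
t0.Δ6 w0=0 w4=0 w2=1 w3=0 w1=0 w5=1 clk=1
t1.Δ0 w0=0 w4=0 w2=1 w3=0 w1=0 w5=1 clk=1
t1.Δ1 w0=0 w4=0 w2=1 w3=0 w1=0 w5=1 clk=0
t2.Δ0 w0=0 w4=0 w2=1 w3=0 w1=0 w5=1 clk=0
t2.Δ1 w0=0 w4=0 w2=1 w3=0 w1=0 w5=1 clk=1
t2.Δ2 w0=0 w4=0 w2=1 w3=0 w1=0 w5=0 clk=1
t2.Δ3 w0=0 w4=1 w2=1 w3=0 w1=0 w5=0 clk=1
t2.Δ4 w0=1 w4=1 w2=1 w3=1 w1=1 w5=0 clk=1
t2.Δ5 w0=1 w4=1 w2=1 w3=1 w1=0 w5=0 clk=1
t3.Δ0 w0=1 w4=1 w2=1 w3=1 w1=0 w5=0 clk=1
t3.Δ1 w0=1 w4=1 w2=1 w3=1 w1=0 w5=0 clk=0
t4.Δ0 w0=1 w4=1 w2=1 w3=1 w1=0 w5=0 clk=0
t4.Δ1 w0=1 w4=1 w2=0 w3=1 w1=0 w5=0 clk=1
t4.Δ2 w0=1 w4=0 w2=0 w3=0 w1=0 w5=1 clk=1
t4.Δ3 w0=0 w4=1 w2=0 w3=0 w1=0 w5=1 clk=1
t4.Δ4 w0=1 w4=1 w2=0 w3=0 w1=1 w5=1 clk=1
t5.Δ0 w0=1 w4=1 w2=0 w3=0 w1=1 w5=1 clk=1
t5.Δ1 w0=1 w4=1 w2=0 w3=0 w1=1 w5=1 clk=0
t6.Δ0 w0=1 w4=1 w2=0 w3=0 w1=1 w5=1 clk=0
t6.Δ1 w0=1 w4=1 w2=1 w3=0 w1=1 w5=1 clk=1
t6.Δ2 w0=1 w4=0 w2=1 w3=1 w1=1 w5=1 clk=1
t6.Δ3 w0=1 w4=0 w2=1 w3=0 w1=1 w5=1 clk=1
t6.Δ4 w0=1 w4=0 w2=1 w3=0 w1=0 w5=1 clk=1
t6.Δ5 w0=0 w4=0 w2=1 w3=0 w1=0 w5=1 clk=1
t7.Δ0 w0=0 w4=0 w2=1 w3=0 w1=0 w5=1 clk=1
t7.Δ1 w0=0 w4=0 w2=1 w3=0 w1=0 w5=1 clk=0
t8.Δ0 w0=0 w4=0 w2=1 w3=0 w1=0 w5=1 clk=0
t8.Δ1 w0=0 w4=0 w2=1 w3=0 w1=0 w5=1 clk=1
t8.Δ2 w0=0 w4=0 w2=1 w3=0 w1=0 w5=0 clk=1
t8.Δ3 w0=0 w4=1 w2=1 w3=0 w1=0 w5=0 clk=1
t8.Δ4 w0=1 w4=1 w2=1 w3=1 w1=1 w5=0 clk=1
t8.Δ5 w0=1 w4=1 w2=1 w3=1 w1=0 w5=0 clk=1
t9.Δ0 w0=1 w4=1 w2=1 w3=1 w1=0 w5=0 clk=1
t9.Δ1 w0=1 w4=1 w2=1 w3=1 w1=0 w5=0 clk=0
t10.Δ0 w0=1 w4=1 w2=1 w3=1 w1=0 w5=0 clk=0
t10.Δ1 w0=1 w4=1 w2=0 w3=1 w1=0 w5=0 clk=1
t10.Δ2 w0=1 w4=0 w2=0 w3=0 w1=0 w5=1 clk=1
t10.Δ3 w0=0 w4=1 w2=0 w3=0 w1=0 w5=1 clk=1
t10.Δ4 w0=1 w4=1 w2=0 w3=0 w1=1 w5=1 clk=1
t11.Δ0 w0=1 w4=1 w2=0 w3=0 w1=1 w5=1 clk=1
t11.Δ1 w0=1 w4=1 w2=0 w3=0 w1=1 w5=1 clk=0

0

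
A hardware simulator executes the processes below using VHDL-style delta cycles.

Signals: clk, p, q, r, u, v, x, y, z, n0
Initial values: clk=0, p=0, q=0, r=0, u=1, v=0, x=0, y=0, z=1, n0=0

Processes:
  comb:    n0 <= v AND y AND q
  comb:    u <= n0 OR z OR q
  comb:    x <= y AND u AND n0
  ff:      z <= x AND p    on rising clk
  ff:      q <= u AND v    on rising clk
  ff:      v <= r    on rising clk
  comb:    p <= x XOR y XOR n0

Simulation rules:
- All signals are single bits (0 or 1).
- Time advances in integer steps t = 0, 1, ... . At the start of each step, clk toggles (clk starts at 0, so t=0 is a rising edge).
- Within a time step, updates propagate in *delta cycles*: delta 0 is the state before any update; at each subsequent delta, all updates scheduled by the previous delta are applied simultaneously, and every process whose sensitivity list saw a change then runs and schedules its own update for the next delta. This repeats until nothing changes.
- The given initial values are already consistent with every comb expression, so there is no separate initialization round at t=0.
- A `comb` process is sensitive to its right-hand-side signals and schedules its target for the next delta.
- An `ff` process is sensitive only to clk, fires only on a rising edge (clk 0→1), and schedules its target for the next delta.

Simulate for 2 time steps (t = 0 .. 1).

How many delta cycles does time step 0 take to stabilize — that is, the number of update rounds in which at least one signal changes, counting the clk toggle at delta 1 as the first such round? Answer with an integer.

t=0 Δ0: x=0 n0=0 q=0 v=0 clk=0 p=0 r=0 y=0 u=1 z=1
  Δ1: clk:0→1
  Δ2: z:1→0
  Δ3: u:1→0
  (3Δ to stable)
t=1 Δ0: x=0 n0=0 q=0 v=0 clk=1 p=0 r=0 y=0 u=0 z=0
  Δ1: clk:1→0
  (1Δ to stable)

3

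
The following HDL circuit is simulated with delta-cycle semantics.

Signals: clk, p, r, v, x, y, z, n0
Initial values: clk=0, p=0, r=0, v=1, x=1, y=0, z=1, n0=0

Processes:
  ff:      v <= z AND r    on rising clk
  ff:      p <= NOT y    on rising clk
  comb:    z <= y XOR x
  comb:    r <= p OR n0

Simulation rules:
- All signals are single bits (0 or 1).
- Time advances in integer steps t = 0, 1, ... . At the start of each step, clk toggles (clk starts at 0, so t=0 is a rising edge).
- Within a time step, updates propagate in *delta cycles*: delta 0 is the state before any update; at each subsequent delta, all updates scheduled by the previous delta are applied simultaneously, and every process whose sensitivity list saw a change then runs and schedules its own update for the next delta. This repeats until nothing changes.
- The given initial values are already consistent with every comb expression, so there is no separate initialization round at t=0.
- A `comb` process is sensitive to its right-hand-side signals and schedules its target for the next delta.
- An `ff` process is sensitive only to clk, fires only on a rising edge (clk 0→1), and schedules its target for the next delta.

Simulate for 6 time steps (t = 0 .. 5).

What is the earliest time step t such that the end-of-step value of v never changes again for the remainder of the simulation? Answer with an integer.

2

t0.Δ0 z=1 r=0 x=1 n0=0 y=0 p=0 clk=0 v=1
t0.Δ1 z=1 r=0 x=1 n0=0 y=0 p=0 clk=1 v=1
t0.Δ2 z=1 r=0 x=1 n0=0 y=0 p=1 clk=1 v=0
t0.Δ3 z=1 r=1 x=1 n0=0 y=0 p=1 clk=1 v=0
t1.Δ0 z=1 r=1 x=1 n0=0 y=0 p=1 clk=1 v=0
t1.Δ1 z=1 r=1 x=1 n0=0 y=0 p=1 clk=0 v=0
t2.Δ0 z=1 r=1 x=1 n0=0 y=0 p=1 clk=0 v=0
t2.Δ1 z=1 r=1 x=1 n0=0 y=0 p=1 clk=1 v=0
t2.Δ2 z=1 r=1 x=1 n0=0 y=0 p=1 clk=1 v=1
t3.Δ0 z=1 r=1 x=1 n0=0 y=0 p=1 clk=1 v=1
t3.Δ1 z=1 r=1 x=1 n0=0 y=0 p=1 clk=0 v=1
t4.Δ0 z=1 r=1 x=1 n0=0 y=0 p=1 clk=0 v=1
t4.Δ1 z=1 r=1 x=1 n0=0 y=0 p=1 clk=1 v=1
t5.Δ0 z=1 r=1 x=1 n0=0 y=0 p=1 clk=1 v=1
t5.Δ1 z=1 r=1 x=1 n0=0 y=0 p=1 clk=0 v=1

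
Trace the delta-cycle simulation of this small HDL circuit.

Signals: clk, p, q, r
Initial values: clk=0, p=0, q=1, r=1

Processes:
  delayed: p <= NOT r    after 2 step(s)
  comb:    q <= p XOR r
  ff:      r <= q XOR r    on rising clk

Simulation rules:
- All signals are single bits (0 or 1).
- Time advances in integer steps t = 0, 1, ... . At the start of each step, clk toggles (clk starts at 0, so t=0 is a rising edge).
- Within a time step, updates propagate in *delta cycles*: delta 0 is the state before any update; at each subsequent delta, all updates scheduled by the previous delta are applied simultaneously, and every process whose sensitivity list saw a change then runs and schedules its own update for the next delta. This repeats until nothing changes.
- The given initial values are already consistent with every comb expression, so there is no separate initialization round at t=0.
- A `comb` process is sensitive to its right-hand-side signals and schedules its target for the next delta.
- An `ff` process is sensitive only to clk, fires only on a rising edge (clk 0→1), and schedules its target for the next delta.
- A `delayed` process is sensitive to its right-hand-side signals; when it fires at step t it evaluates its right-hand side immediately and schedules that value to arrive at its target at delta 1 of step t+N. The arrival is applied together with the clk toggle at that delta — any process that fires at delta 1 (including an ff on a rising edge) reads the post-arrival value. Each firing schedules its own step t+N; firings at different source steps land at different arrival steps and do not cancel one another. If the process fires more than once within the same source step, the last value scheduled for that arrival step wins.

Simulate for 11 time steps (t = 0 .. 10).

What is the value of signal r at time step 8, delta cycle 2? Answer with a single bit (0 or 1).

0

[bits: r,q,clk,p]
t=0: Δ0=1100 Δ1=1110 Δ2=0110 Δ3=0010 | 3Δ
t=1: Δ0=0010 Δ1=0000 | 1Δ
t=2: Δ0=0000 Δ1=0011 Δ2=0111 | 2Δ
t=3: Δ0=0111 Δ1=0101 | 1Δ
t=4: Δ0=0101 Δ1=0111 Δ2=1111 Δ3=1011 | 3Δ
t=5: Δ0=1011 Δ1=1001 | 1Δ
t=6: Δ0=1001 Δ1=1010 Δ2=1110 | 2Δ
t=7: Δ0=1110 Δ1=1100 | 1Δ
t=8: Δ0=1100 Δ1=1110 Δ2=0110 Δ3=0010 | 3Δ
t=9: Δ0=0010 Δ1=0000 | 1Δ
t=10: Δ0=0000 Δ1=0011 Δ2=0111 | 2Δ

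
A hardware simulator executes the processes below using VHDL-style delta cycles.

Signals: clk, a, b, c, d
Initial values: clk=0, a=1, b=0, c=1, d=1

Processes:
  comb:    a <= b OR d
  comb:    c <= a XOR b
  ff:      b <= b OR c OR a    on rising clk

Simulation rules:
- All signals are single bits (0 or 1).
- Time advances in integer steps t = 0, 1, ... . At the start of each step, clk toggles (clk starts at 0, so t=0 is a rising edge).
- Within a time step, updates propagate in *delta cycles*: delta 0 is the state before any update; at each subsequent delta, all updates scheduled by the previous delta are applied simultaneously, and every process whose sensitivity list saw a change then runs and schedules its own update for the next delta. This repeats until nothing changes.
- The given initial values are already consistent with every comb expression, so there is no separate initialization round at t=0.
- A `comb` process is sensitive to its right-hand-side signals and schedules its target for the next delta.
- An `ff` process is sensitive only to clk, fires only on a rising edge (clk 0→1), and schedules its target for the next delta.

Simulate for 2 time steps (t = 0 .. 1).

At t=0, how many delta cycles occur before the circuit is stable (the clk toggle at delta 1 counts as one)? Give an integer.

t=0 Δ0: c=1 d=1 a=1 clk=0 b=0
  Δ1: clk:0→1
  Δ2: b:0→1
  Δ3: c:1→0
  (3Δ to stable)
t=1 Δ0: c=0 d=1 a=1 clk=1 b=1
  Δ1: clk:1→0
  (1Δ to stable)

3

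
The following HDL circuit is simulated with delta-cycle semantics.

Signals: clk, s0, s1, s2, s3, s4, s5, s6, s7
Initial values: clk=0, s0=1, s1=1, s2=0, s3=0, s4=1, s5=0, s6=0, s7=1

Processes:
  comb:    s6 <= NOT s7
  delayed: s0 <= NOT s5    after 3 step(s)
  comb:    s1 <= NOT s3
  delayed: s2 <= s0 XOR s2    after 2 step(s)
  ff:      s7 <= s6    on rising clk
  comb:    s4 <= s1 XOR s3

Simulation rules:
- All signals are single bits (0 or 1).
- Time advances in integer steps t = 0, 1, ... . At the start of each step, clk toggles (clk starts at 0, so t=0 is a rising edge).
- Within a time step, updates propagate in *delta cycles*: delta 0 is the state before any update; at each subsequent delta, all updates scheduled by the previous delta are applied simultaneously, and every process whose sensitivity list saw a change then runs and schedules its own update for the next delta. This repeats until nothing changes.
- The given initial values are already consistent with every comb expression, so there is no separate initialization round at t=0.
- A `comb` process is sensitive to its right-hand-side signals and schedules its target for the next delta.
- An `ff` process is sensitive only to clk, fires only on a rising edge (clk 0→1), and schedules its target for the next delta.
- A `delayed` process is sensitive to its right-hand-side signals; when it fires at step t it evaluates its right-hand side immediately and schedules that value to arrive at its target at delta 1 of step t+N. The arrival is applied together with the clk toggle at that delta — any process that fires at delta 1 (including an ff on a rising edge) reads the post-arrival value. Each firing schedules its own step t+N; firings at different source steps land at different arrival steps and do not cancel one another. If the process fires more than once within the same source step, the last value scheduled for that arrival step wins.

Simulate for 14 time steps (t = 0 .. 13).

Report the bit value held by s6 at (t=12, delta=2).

0

t0.Δ0 s6=0 s4=1 s5=0 s3=0 s2=0 s1=1 s7=1 s0=1 clk=0
t0.Δ1 s6=0 s4=1 s5=0 s3=0 s2=0 s1=1 s7=1 s0=1 clk=1
t0.Δ2 s6=0 s4=1 s5=0 s3=0 s2=0 s1=1 s7=0 s0=1 clk=1
t0.Δ3 s6=1 s4=1 s5=0 s3=0 s2=0 s1=1 s7=0 s0=1 clk=1
t1.Δ0 s6=1 s4=1 s5=0 s3=0 s2=0 s1=1 s7=0 s0=1 clk=1
t1.Δ1 s6=1 s4=1 s5=0 s3=0 s2=0 s1=1 s7=0 s0=1 clk=0
t2.Δ0 s6=1 s4=1 s5=0 s3=0 s2=0 s1=1 s7=0 s0=1 clk=0
t2.Δ1 s6=1 s4=1 s5=0 s3=0 s2=0 s1=1 s7=0 s0=1 clk=1
t2.Δ2 s6=1 s4=1 s5=0 s3=0 s2=0 s1=1 s7=1 s0=1 clk=1
t2.Δ3 s6=0 s4=1 s5=0 s3=0 s2=0 s1=1 s7=1 s0=1 clk=1
t3.Δ0 s6=0 s4=1 s5=0 s3=0 s2=0 s1=1 s7=1 s0=1 clk=1
t3.Δ1 s6=0 s4=1 s5=0 s3=0 s2=0 s1=1 s7=1 s0=1 clk=0
t4.Δ0 s6=0 s4=1 s5=0 s3=0 s2=0 s1=1 s7=1 s0=1 clk=0
t4.Δ1 s6=0 s4=1 s5=0 s3=0 s2=0 s1=1 s7=1 s0=1 clk=1
t4.Δ2 s6=0 s4=1 s5=0 s3=0 s2=0 s1=1 s7=0 s0=1 clk=1
t4.Δ3 s6=1 s4=1 s5=0 s3=0 s2=0 s1=1 s7=0 s0=1 clk=1
t5.Δ0 s6=1 s4=1 s5=0 s3=0 s2=0 s1=1 s7=0 s0=1 clk=1
t5.Δ1 s6=1 s4=1 s5=0 s3=0 s2=0 s1=1 s7=0 s0=1 clk=0
t6.Δ0 s6=1 s4=1 s5=0 s3=0 s2=0 s1=1 s7=0 s0=1 clk=0
t6.Δ1 s6=1 s4=1 s5=0 s3=0 s2=0 s1=1 s7=0 s0=1 clk=1
t6.Δ2 s6=1 s4=1 s5=0 s3=0 s2=0 s1=1 s7=1 s0=1 clk=1
t6.Δ3 s6=0 s4=1 s5=0 s3=0 s2=0 s1=1 s7=1 s0=1 clk=1
t7.Δ0 s6=0 s4=1 s5=0 s3=0 s2=0 s1=1 s7=1 s0=1 clk=1
t7.Δ1 s6=0 s4=1 s5=0 s3=0 s2=0 s1=1 s7=1 s0=1 clk=0
t8.Δ0 s6=0 s4=1 s5=0 s3=0 s2=0 s1=1 s7=1 s0=1 clk=0
t8.Δ1 s6=0 s4=1 s5=0 s3=0 s2=0 s1=1 s7=1 s0=1 clk=1
t8.Δ2 s6=0 s4=1 s5=0 s3=0 s2=0 s1=1 s7=0 s0=1 clk=1
t8.Δ3 s6=1 s4=1 s5=0 s3=0 s2=0 s1=1 s7=0 s0=1 clk=1
t9.Δ0 s6=1 s4=1 s5=0 s3=0 s2=0 s1=1 s7=0 s0=1 clk=1
t9.Δ1 s6=1 s4=1 s5=0 s3=0 s2=0 s1=1 s7=0 s0=1 clk=0
t10.Δ0 s6=1 s4=1 s5=0 s3=0 s2=0 s1=1 s7=0 s0=1 clk=0
t10.Δ1 s6=1 s4=1 s5=0 s3=0 s2=0 s1=1 s7=0 s0=1 clk=1
t10.Δ2 s6=1 s4=1 s5=0 s3=0 s2=0 s1=1 s7=1 s0=1 clk=1
t10.Δ3 s6=0 s4=1 s5=0 s3=0 s2=0 s1=1 s7=1 s0=1 clk=1
t11.Δ0 s6=0 s4=1 s5=0 s3=0 s2=0 s1=1 s7=1 s0=1 clk=1
t11.Δ1 s6=0 s4=1 s5=0 s3=0 s2=0 s1=1 s7=1 s0=1 clk=0
t12.Δ0 s6=0 s4=1 s5=0 s3=0 s2=0 s1=1 s7=1 s0=1 clk=0
t12.Δ1 s6=0 s4=1 s5=0 s3=0 s2=0 s1=1 s7=1 s0=1 clk=1
t12.Δ2 s6=0 s4=1 s5=0 s3=0 s2=0 s1=1 s7=0 s0=1 clk=1
t12.Δ3 s6=1 s4=1 s5=0 s3=0 s2=0 s1=1 s7=0 s0=1 clk=1
t13.Δ0 s6=1 s4=1 s5=0 s3=0 s2=0 s1=1 s7=0 s0=1 clk=1
t13.Δ1 s6=1 s4=1 s5=0 s3=0 s2=0 s1=1 s7=0 s0=1 clk=0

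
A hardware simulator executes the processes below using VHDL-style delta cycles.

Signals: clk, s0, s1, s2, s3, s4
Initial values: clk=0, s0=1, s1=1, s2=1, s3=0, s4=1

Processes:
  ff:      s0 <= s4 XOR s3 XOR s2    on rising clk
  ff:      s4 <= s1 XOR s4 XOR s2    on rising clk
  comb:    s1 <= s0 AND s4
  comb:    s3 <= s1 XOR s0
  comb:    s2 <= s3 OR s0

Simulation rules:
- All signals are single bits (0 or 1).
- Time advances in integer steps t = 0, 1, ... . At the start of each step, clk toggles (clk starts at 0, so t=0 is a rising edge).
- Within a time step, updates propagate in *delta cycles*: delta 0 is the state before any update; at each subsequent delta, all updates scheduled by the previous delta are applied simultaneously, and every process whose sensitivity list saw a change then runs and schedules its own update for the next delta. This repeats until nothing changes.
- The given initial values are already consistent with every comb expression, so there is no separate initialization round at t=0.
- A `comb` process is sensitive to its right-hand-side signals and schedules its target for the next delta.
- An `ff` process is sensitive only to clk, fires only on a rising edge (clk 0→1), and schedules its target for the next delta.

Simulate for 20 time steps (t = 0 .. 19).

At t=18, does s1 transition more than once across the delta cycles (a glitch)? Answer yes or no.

t0.Δ0 s0=1 s1=1 clk=0 s3=0 s4=1 s2=1
t0.Δ1 s0=1 s1=1 clk=1 s3=0 s4=1 s2=1
t0.Δ2 s0=0 s1=1 clk=1 s3=0 s4=1 s2=1
t0.Δ3 s0=0 s1=0 clk=1 s3=1 s4=1 s2=0
t0.Δ4 s0=0 s1=0 clk=1 s3=0 s4=1 s2=1
t0.Δ5 s0=0 s1=0 clk=1 s3=0 s4=1 s2=0
t1.Δ0 s0=0 s1=0 clk=1 s3=0 s4=1 s2=0
t1.Δ1 s0=0 s1=0 clk=0 s3=0 s4=1 s2=0
t2.Δ0 s0=0 s1=0 clk=0 s3=0 s4=1 s2=0
t2.Δ1 s0=0 s1=0 clk=1 s3=0 s4=1 s2=0
t2.Δ2 s0=1 s1=0 clk=1 s3=0 s4=1 s2=0
t2.Δ3 s0=1 s1=1 clk=1 s3=1 s4=1 s2=1
t2.Δ4 s0=1 s1=1 clk=1 s3=0 s4=1 s2=1
t3.Δ0 s0=1 s1=1 clk=1 s3=0 s4=1 s2=1
t3.Δ1 s0=1 s1=1 clk=0 s3=0 s4=1 s2=1
t4.Δ0 s0=1 s1=1 clk=0 s3=0 s4=1 s2=1
t4.Δ1 s0=1 s1=1 clk=1 s3=0 s4=1 s2=1
t4.Δ2 s0=0 s1=1 clk=1 s3=0 s4=1 s2=1
t4.Δ3 s0=0 s1=0 clk=1 s3=1 s4=1 s2=0
t4.Δ4 s0=0 s1=0 clk=1 s3=0 s4=1 s2=1
t4.Δ5 s0=0 s1=0 clk=1 s3=0 s4=1 s2=0
t5.Δ0 s0=0 s1=0 clk=1 s3=0 s4=1 s2=0
t5.Δ1 s0=0 s1=0 clk=0 s3=0 s4=1 s2=0
t6.Δ0 s0=0 s1=0 clk=0 s3=0 s4=1 s2=0
t6.Δ1 s0=0 s1=0 clk=1 s3=0 s4=1 s2=0
t6.Δ2 s0=1 s1=0 clk=1 s3=0 s4=1 s2=0
t6.Δ3 s0=1 s1=1 clk=1 s3=1 s4=1 s2=1
t6.Δ4 s0=1 s1=1 clk=1 s3=0 s4=1 s2=1
t7.Δ0 s0=1 s1=1 clk=1 s3=0 s4=1 s2=1
t7.Δ1 s0=1 s1=1 clk=0 s3=0 s4=1 s2=1
t8.Δ0 s0=1 s1=1 clk=0 s3=0 s4=1 s2=1
t8.Δ1 s0=1 s1=1 clk=1 s3=0 s4=1 s2=1
t8.Δ2 s0=0 s1=1 clk=1 s3=0 s4=1 s2=1
t8.Δ3 s0=0 s1=0 clk=1 s3=1 s4=1 s2=0
t8.Δ4 s0=0 s1=0 clk=1 s3=0 s4=1 s2=1
t8.Δ5 s0=0 s1=0 clk=1 s3=0 s4=1 s2=0
t9.Δ0 s0=0 s1=0 clk=1 s3=0 s4=1 s2=0
t9.Δ1 s0=0 s1=0 clk=0 s3=0 s4=1 s2=0
t10.Δ0 s0=0 s1=0 clk=0 s3=0 s4=1 s2=0
t10.Δ1 s0=0 s1=0 clk=1 s3=0 s4=1 s2=0
t10.Δ2 s0=1 s1=0 clk=1 s3=0 s4=1 s2=0
t10.Δ3 s0=1 s1=1 clk=1 s3=1 s4=1 s2=1
t10.Δ4 s0=1 s1=1 clk=1 s3=0 s4=1 s2=1
t11.Δ0 s0=1 s1=1 clk=1 s3=0 s4=1 s2=1
t11.Δ1 s0=1 s1=1 clk=0 s3=0 s4=1 s2=1
t12.Δ0 s0=1 s1=1 clk=0 s3=0 s4=1 s2=1
t12.Δ1 s0=1 s1=1 clk=1 s3=0 s4=1 s2=1
t12.Δ2 s0=0 s1=1 clk=1 s3=0 s4=1 s2=1
t12.Δ3 s0=0 s1=0 clk=1 s3=1 s4=1 s2=0
t12.Δ4 s0=0 s1=0 clk=1 s3=0 s4=1 s2=1
t12.Δ5 s0=0 s1=0 clk=1 s3=0 s4=1 s2=0
t13.Δ0 s0=0 s1=0 clk=1 s3=0 s4=1 s2=0
t13.Δ1 s0=0 s1=0 clk=0 s3=0 s4=1 s2=0
t14.Δ0 s0=0 s1=0 clk=0 s3=0 s4=1 s2=0
t14.Δ1 s0=0 s1=0 clk=1 s3=0 s4=1 s2=0
t14.Δ2 s0=1 s1=0 clk=1 s3=0 s4=1 s2=0
t14.Δ3 s0=1 s1=1 clk=1 s3=1 s4=1 s2=1
t14.Δ4 s0=1 s1=1 clk=1 s3=0 s4=1 s2=1
t15.Δ0 s0=1 s1=1 clk=1 s3=0 s4=1 s2=1
t15.Δ1 s0=1 s1=1 clk=0 s3=0 s4=1 s2=1
t16.Δ0 s0=1 s1=1 clk=0 s3=0 s4=1 s2=1
t16.Δ1 s0=1 s1=1 clk=1 s3=0 s4=1 s2=1
t16.Δ2 s0=0 s1=1 clk=1 s3=0 s4=1 s2=1
t16.Δ3 s0=0 s1=0 clk=1 s3=1 s4=1 s2=0
t16.Δ4 s0=0 s1=0 clk=1 s3=0 s4=1 s2=1
t16.Δ5 s0=0 s1=0 clk=1 s3=0 s4=1 s2=0
t17.Δ0 s0=0 s1=0 clk=1 s3=0 s4=1 s2=0
t17.Δ1 s0=0 s1=0 clk=0 s3=0 s4=1 s2=0
t18.Δ0 s0=0 s1=0 clk=0 s3=0 s4=1 s2=0
t18.Δ1 s0=0 s1=0 clk=1 s3=0 s4=1 s2=0
t18.Δ2 s0=1 s1=0 clk=1 s3=0 s4=1 s2=0
t18.Δ3 s0=1 s1=1 clk=1 s3=1 s4=1 s2=1
t18.Δ4 s0=1 s1=1 clk=1 s3=0 s4=1 s2=1
t19.Δ0 s0=1 s1=1 clk=1 s3=0 s4=1 s2=1
t19.Δ1 s0=1 s1=1 clk=0 s3=0 s4=1 s2=1

no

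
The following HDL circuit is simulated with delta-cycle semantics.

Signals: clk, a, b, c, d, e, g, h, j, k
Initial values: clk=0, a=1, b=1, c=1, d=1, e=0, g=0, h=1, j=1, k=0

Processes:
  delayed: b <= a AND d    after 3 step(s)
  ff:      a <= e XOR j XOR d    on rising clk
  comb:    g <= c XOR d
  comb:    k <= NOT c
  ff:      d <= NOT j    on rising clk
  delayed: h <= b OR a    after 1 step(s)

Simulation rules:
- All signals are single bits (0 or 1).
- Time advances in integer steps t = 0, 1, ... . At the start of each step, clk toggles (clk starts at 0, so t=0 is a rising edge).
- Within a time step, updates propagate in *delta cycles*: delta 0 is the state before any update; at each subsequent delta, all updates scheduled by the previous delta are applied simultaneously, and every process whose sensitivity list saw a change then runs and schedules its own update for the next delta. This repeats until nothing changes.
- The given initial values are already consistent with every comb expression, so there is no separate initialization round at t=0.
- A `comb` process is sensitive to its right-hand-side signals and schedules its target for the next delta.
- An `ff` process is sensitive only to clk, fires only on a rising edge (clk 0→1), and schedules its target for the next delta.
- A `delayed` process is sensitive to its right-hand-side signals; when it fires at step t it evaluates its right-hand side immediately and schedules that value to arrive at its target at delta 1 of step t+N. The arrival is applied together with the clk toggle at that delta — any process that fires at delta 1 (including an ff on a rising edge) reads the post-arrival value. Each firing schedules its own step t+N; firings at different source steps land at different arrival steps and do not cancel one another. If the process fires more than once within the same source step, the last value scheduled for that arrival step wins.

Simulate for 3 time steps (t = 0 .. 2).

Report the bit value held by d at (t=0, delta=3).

t=0 Δ0: c=1 g=0 clk=0 k=0 a=1 b=1 d=1 j=1 h=1 e=0
  Δ1: clk:0→1
  Δ2: a:1→0, d:1→0
  Δ3: g:0→1
  (3Δ to stable)
t=1 Δ0: c=1 g=1 clk=1 k=0 a=0 b=1 d=0 j=1 h=1 e=0
  Δ1: clk:1→0
  (1Δ to stable)
t=2 Δ0: c=1 g=1 clk=0 k=0 a=0 b=1 d=0 j=1 h=1 e=0
  Δ1: clk:0→1
  Δ2: a:0→1
  (2Δ to stable)

0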